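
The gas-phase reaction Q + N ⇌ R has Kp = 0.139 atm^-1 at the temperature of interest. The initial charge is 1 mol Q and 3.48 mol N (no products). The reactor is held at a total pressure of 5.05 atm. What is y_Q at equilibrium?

Let X = conversion of Q (basis 1 mol Q); extent of reaction ξ = X.
Moles: n_Q = 1 − X; n_N = 3.48 − X; n_R = X.
Summing: n_T = 4.48 − X.
With p_i = (n_i/n_T)P, Kp = p_R / (p_Q p_N).
Setting this equal to 0.139 atm^-1 and taking the physical root (0 < X < 1) gives X = 0.347.
Then n_Q = 0.653, n_T = 4.13, so y_Q = 0.158.

y_Q = 0.158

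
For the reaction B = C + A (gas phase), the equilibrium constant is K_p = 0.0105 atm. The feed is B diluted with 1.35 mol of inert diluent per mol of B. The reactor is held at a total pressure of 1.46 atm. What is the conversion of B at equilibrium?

X = 0.125

Take 1 mol B as basis and let X be its fractional conversion, so ξ = X.
Moles: n_B = 1 − X; n_C = X; n_A = X; n_I = 1.35 (inert).
n_T = Σnᵢ = 2.35 + X.
y_i = n_i/n_T, p_i = y_i·P. K_p = p_C p_A / (p_B).
Equating to 0.0105 atm and solving on 0 < X < 1: X = 0.125.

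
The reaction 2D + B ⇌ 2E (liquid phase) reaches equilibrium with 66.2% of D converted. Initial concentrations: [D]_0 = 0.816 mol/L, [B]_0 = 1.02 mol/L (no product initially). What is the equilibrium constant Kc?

Let X = conversion of D.
Concentrations: [D] = 0.816 − 0.816X; [B] = 1.02 − 0.408X; [E] = 0.816X.
At X = 0.662: [D] = 0.276, [B] = 0.75, [E] = 0.54.
Kc = [E]^2 / ([D]^2 [B]) = 5.12 L/mol.

Kc = 5.12 L/mol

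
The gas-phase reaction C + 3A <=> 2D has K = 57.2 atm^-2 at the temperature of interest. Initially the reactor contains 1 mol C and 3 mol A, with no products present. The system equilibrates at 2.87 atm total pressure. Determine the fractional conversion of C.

Basis: 1 mol C initially; let X = conversion of C. Extent ξ = X.
At extent ξ: n_C = 1 − X; n_A = 3 − 3X; n_D = 2X.
Total moles n_T = 4 − 2X.
Mole fractions y_i = n_i/n_T; K = p_D^2 / (p_C p_A^3) with p_i = y_i·P.
Setting this equal to 57.2 atm^-2 and taking the physical root (0 < X < 1) gives X = 0.815.

X = 0.815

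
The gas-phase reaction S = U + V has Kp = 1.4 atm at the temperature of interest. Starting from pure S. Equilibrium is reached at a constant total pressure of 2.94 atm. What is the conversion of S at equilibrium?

X = 0.568

Basis: 1 mol S initially; let X = conversion of S. Extent ξ = X.
At extent ξ: n_S = 1 − X; n_U = X; n_V = X.
Summing: n_T = 1 + X.
y_i = n_i/n_T, p_i = y_i·P. Kp = p_U p_V / (p_S).
This yields a degree-2 equation in X; solving on (0,1), X = 0.568.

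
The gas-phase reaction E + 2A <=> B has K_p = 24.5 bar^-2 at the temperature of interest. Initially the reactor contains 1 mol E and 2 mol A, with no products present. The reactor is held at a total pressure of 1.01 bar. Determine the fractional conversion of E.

Take 1 mol E as basis and let X be its fractional conversion, so ξ = X.
Moles: n_E = 1 − X; n_A = 2 − 2X; n_B = X.
Total moles n_T = 3 − 2X.
With p_i = (n_i/n_T)P, K_p = p_B / (p_E p_A^2).
Substituting and setting equal to 24.5 bar^-2 gives a polynomial in X; the root in (0,1) is X = 0.743.

X = 0.743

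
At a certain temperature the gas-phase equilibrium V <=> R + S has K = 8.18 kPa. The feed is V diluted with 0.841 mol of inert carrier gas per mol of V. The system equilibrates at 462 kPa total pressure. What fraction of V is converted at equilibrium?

Let X = conversion of V (basis 1 mol V); extent of reaction ξ = X.
Mole table: n_V = 1 − X; n_R = X; n_S = X; n_I = 0.841 (inert).
n_T = Σnᵢ = 1.84 + X.
With p_i = (n_i/n_T)P, K = p_R p_S / (p_V).
Substituting and setting equal to 8.18 kPa gives a polynomial in X; the root in (0,1) is X = 0.172.

X = 0.172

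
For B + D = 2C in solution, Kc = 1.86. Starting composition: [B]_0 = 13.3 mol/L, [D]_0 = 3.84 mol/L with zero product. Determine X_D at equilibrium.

X = 0.663

Let X = conversion of D; extent ξ = 3.84·X mol/L.
Concentrations: [B] = 13.3 − 3.84X; [D] = 3.84 − 3.84X; [C] = 7.68X.
Kc = [C]^2 / ([B] [D]).
This equals 1.86 at X = 0.663 (the root in 0 < X < 1).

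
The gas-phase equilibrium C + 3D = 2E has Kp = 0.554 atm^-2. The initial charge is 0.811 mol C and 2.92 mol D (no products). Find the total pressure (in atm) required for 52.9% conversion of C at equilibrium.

P = 2.57 atm

Take 0.811 mol C as basis and let X be its fractional conversion, so ξ = 0.811X.
At extent ξ: n_C = 0.811 − 0.811X; n_D = 2.92 − 2.43X; n_E = 1.62X.
Total moles n_T = 3.73 − 1.62X.
Kp = p_E^2 / (p_C p_D^3) with p_i = (n_i/n_T)·P.
At X = 0.529: the mole-fraction product g(X) = Π y_i^ν_i = 3.654. Since Kp = g(X)·P^{-2}, P = (g/Kp)^(1/2) = (3.654/0.554)^(1/2) = 2.57 atm.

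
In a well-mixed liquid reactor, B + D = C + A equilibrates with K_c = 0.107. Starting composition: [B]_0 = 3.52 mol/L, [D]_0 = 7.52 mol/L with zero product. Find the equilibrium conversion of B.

Let X = conversion of B; extent ξ = 3.52·X mol/L.
Concentrations: [B] = 3.52 − 3.52X; [D] = 7.52 − 3.52X; [C] = 3.52X; [A] = 3.52X.
K_c = [C] [A] / ([B] [D]).
This equals 0.107 at X = 0.352 (the root in 0 < X < 1).

X = 0.352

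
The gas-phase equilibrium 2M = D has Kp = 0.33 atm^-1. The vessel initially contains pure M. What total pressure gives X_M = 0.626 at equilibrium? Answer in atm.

Basis: 1 mol M initially; let X = conversion of M. Extent ξ = 0.5X.
At extent ξ: n_M = 1 − X; n_D = 0.5X.
Summing: n_T = 1 − 0.5X.
Kp = p_D / (p_M^2) with p_i = (n_i/n_T)·P.
At X = 0.626: the mole-fraction product g(X) = Π y_i^ν_i = 1.537. Since Kp = g(X)·P^{-1}, P = (g/Kp)^(1/1) = (1.537/0.33)^(1/1) = 4.66 atm.

P = 4.66 atm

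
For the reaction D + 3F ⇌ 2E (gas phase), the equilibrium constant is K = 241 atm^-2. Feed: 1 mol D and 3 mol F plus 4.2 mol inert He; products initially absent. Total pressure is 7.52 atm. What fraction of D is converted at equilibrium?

X = 0.864

Let X = conversion of D (basis 1 mol D); extent of reaction ξ = X.
Moles: n_D = 1 − X; n_F = 3 − 3X; n_E = 2X; n_I = 4.2 (inert).
Total moles n_T = 8.2 − 2X.
Mole fractions y_i = n_i/n_T; K = p_E^2 / (p_D p_F^3) with p_i = y_i·P.
Setting this equal to 241 atm^-2 and taking the physical root (0 < X < 1) gives X = 0.864.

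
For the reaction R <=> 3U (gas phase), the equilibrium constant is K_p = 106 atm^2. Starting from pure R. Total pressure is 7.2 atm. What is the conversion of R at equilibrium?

Basis: 1 mol R initially; let X = conversion of R. Extent ξ = X.
At extent ξ: n_R = 1 − X; n_U = 3X.
Summing: n_T = 1 + 2X.
With p_i = (n_i/n_T)P, K_p = p_U^3 / (p_R).
Setting this equal to 106 atm^2 and taking the physical root (0 < X < 1) gives X = 0.532.

X = 0.532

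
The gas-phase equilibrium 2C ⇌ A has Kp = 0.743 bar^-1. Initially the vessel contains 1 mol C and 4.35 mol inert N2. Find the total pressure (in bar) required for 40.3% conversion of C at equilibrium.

Let X = conversion of C (basis 1 mol C); extent of reaction ξ = 0.5X.
Mole table: n_C = 1 − X; n_A = 0.5X; n_I = 4.35 (inert).
Summing: n_T = 5.35 − 0.5X.
Kp = p_A / (p_C^2) with p_i = (n_i/n_T)·P.
At X = 0.403: the mole-fraction product g(X) = Π y_i^ν_i = 2.911. Since Kp = g(X)·P^{-1}, P = (g/Kp)^(1/1) = (2.911/0.743)^(1/1) = 3.92 bar.

P = 3.92 bar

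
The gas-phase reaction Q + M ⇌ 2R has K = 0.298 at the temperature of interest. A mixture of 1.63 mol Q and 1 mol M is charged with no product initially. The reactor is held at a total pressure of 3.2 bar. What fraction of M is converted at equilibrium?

X = 0.272

Basis: 1 mol M initially; let X = conversion of M. Extent ξ = X.
At extent ξ: n_Q = 1.63 − X; n_M = 1 − X; n_R = 2X.
Since Δν = 0, n_T = 2.63 throughout.
Mole fractions y_i = n_i/n_T; K = p_R^2 / (p_Q p_M) with p_i = y_i·P.
Setting this equal to 0.298 and taking the physical root (0 < X < 1) gives X = 0.272.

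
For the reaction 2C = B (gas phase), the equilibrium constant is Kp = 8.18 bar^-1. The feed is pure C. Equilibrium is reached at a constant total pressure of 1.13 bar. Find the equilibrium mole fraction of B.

y_B = 0.721

Basis: 1 mol C initially; let X = conversion of C. Extent ξ = 0.5X.
At extent ξ: n_C = 1 − X; n_B = 0.5X.
Total moles n_T = 1 − 0.5X.
With p_i = (n_i/n_T)P, Kp = p_B / (p_C^2).
Equating to 8.18 bar^-1 and solving on 0 < X < 1: X = 0.838.
Then n_B = 0.419, n_T = 0.581, so y_B = 0.721.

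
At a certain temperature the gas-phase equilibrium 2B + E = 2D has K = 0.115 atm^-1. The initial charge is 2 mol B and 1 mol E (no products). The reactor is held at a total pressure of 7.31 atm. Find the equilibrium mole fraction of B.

Basis: 2 mol B initially; let X = conversion of B. Extent ξ = X.
Species balance: n_B = 2 − 2X; n_E = 1 − X; n_D = 2X.
n_T = Σnᵢ = 3 − X.
With p_i = (n_i/n_T)P, K = p_D^2 / (p_B^2 p_E).
Substituting and setting equal to 0.115 atm^-1 gives a polynomial in X; the root in (0,1) is X = 0.316.
Then n_B = 1.37, n_T = 2.68, so y_B = 0.509.

y_B = 0.509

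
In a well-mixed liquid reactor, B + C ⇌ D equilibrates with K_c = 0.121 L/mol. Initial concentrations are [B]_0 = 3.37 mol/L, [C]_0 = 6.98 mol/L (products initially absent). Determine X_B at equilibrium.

X = 0.405

Let X = conversion of B; extent ξ = 3.37·X mol/L.
Concentrations: [B] = 3.37 − 3.37X; [C] = 6.98 − 3.37X; [D] = 3.37X.
K_c = [D] / ([B] [C]).
Solving K_c = 0.121 for X ∈ (0,1): X = 0.405.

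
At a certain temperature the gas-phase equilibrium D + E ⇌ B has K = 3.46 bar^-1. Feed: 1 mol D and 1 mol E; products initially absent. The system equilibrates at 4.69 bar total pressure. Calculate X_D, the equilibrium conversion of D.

X = 0.759

Let X = conversion of D (basis 1 mol D); extent of reaction ξ = X.
Species balance: n_D = 1 − X; n_E = 1 − X; n_B = X.
Summing: n_T = 2 − X.
With p_i = (n_i/n_T)P, K = p_B / (p_D p_E).
Equating to 3.46 bar^-1 and solving on 0 < X < 1: X = 0.759.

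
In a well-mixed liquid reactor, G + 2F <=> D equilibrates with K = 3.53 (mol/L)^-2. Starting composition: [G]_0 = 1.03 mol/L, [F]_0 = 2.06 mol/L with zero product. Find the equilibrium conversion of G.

Let X = conversion of G; extent ξ = 1.03·X mol/L.
Concentrations: [G] = 1.03 − 1.03X; [F] = 2.06 − 2.06X; [D] = 1.03X.
K = [D] / ([G] [F]^2).
Solving K = 3.53 for X ∈ (0,1): X = 0.649.

X = 0.649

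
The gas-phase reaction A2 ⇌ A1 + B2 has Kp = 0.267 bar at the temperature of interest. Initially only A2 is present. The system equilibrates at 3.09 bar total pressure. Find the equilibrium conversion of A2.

X = 0.282

Basis: 1 mol A2 initially; let X = conversion of A2. Extent ξ = X.
At extent ξ: n_A2 = 1 − X; n_A1 = X; n_B2 = X.
n_T = Σnᵢ = 1 + X.
With p_i = (n_i/n_T)P, Kp = p_A1 p_B2 / (p_A2).
Substituting and setting equal to 0.267 bar gives a polynomial in X; the root in (0,1) is X = 0.282.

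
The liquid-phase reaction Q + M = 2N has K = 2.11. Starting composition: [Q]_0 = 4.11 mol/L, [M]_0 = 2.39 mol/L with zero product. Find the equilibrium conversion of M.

X = 0.537

Let X = conversion of M; extent ξ = 2.39·X mol/L.
Concentrations: [Q] = 4.11 − 2.39X; [M] = 2.39 − 2.39X; [N] = 4.78X.
K = [N]^2 / ([Q] [M]).
Setting equal to 2.11 and solving for X on (0,1) gives X = 0.537.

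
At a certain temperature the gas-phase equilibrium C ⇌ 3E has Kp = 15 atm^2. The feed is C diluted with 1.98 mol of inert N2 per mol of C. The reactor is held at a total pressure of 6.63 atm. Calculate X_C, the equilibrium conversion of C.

Basis: 1 mol C initially; let X = conversion of C. Extent ξ = X.
At extent ξ: n_C = 1 − X; n_E = 3X; n_I = 1.98 (inert).
Summing: n_T = 2.98 + 2X.
With p_i = (n_i/n_T)P, Kp = p_E^3 / (p_C).
Substituting and setting equal to 15 atm^2 gives a polynomial in X; the root in (0,1) is X = 0.469.

X = 0.469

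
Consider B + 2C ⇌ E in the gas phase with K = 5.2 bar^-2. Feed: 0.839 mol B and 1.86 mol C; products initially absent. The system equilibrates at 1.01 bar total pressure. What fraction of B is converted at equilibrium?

Let X = conversion of B (basis 0.839 mol B); extent of reaction ξ = 0.839X.
At extent ξ: n_B = 0.839 − 0.839X; n_C = 1.86 − 1.68X; n_E = 0.839X.
Summing: n_T = 2.7 − 1.68X.
y_i = n_i/n_T, p_i = y_i·P. K = p_E / (p_B p_C^2).
Setting this equal to 5.2 bar^-2 and taking the physical root (0 < X < 1) gives X = 0.582.

X = 0.582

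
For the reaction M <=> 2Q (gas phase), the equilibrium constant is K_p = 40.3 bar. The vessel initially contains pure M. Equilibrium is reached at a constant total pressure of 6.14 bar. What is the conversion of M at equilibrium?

X = 0.788

Let X = conversion of M (basis 1 mol M); extent of reaction ξ = X.
At extent ξ: n_M = 1 − X; n_Q = 2X.
Summing: n_T = 1 + X.
y_i = n_i/n_T, p_i = y_i·P. K_p = p_Q^2 / (p_M).
Equating to 40.3 bar and solving on 0 < X < 1: X = 0.788.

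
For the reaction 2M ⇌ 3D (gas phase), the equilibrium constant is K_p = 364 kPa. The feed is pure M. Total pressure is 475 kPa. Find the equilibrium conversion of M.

Take 1 mol M as basis and let X be its fractional conversion, so ξ = 0.5X.
Moles: n_M = 1 − X; n_D = 1.5X.
n_T = Σnᵢ = 1 + 0.5X.
y_i = n_i/n_T, p_i = y_i·P. K_p = p_D^3 / (p_M^2).
This yields a degree-3 equation in X; solving on (0,1), X = 0.442.

X = 0.442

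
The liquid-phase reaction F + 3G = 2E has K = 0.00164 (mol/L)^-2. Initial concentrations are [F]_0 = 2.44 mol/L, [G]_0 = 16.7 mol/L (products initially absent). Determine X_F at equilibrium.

Let X = conversion of F; extent ξ = 2.44·X mol/L.
Concentrations: [F] = 2.44 − 2.44X; [G] = 16.7 − 7.32X; [E] = 4.88X.
K = [E]^2 / ([F] [G]^3).
Setting equal to 0.00164 and solving for X on (0,1) gives X = 0.462.

X = 0.462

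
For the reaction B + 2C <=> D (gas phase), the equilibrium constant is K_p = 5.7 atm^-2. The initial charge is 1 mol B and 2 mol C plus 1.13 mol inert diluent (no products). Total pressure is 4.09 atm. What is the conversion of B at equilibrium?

Let X = conversion of B (basis 1 mol B); extent of reaction ξ = X.
At extent ξ: n_B = 1 − X; n_C = 2 − 2X; n_D = X; n_I = 1.13 (inert).
Total moles n_T = 4.13 − 2X.
y_i = n_i/n_T, p_i = y_i·P. K_p = p_D / (p_B p_C^2).
Equating to 5.7 atm^-2 and solving on 0 < X < 1: X = 0.761.

X = 0.761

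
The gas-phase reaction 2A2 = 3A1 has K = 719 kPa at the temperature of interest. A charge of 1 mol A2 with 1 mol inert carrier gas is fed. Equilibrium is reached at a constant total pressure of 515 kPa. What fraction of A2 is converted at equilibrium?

Let X = conversion of A2 (basis 1 mol A2); extent of reaction ξ = 0.5X.
Mole table: n_A2 = 1 − X; n_A1 = 1.5X; n_I = 1 (inert).
Summing: n_T = 2 + 0.5X.
y_i = n_i/n_T, p_i = y_i·P. K = p_A1^3 / (p_A2^2).
Setting this equal to 719 kPa and taking the physical root (0 < X < 1) gives X = 0.564.

X = 0.564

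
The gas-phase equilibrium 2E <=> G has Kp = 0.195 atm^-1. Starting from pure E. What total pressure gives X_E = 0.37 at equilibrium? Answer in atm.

P = 1.95 atm

Take 1 mol E as basis and let X be its fractional conversion, so ξ = 0.5X.
Moles: n_E = 1 − X; n_G = 0.5X.
n_T = Σnᵢ = 1 − 0.5X.
Kp = p_G / (p_E^2) with p_i = (n_i/n_T)·P.
At X = 0.37: the mole-fraction product g(X) = Π y_i^ν_i = 0.3799. Since Kp = g(X)·P^{-1}, P = (g/Kp)^(1/1) = (0.3799/0.195)^(1/1) = 1.95 atm.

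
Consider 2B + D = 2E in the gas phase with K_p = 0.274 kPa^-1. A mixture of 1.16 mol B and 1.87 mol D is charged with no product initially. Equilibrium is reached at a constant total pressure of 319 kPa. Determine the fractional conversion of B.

X = 0.873

Basis: 1.16 mol B initially; let X = conversion of B. Extent ξ = 0.58X.
At extent ξ: n_B = 1.16 − 1.16X; n_D = 1.87 − 0.58X; n_E = 1.16X.
n_T = Σnᵢ = 3.03 − 0.58X.
Mole fractions y_i = n_i/n_T; K_p = p_E^2 / (p_B^2 p_D) with p_i = y_i·P.
Substituting and setting equal to 0.274 kPa^-1 gives a polynomial in X; the root in (0,1) is X = 0.873.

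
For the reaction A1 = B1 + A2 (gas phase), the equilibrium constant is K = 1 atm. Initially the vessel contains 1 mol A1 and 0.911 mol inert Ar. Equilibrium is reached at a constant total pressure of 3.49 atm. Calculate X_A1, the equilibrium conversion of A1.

Take 1 mol A1 as basis and let X be its fractional conversion, so ξ = X.
At extent ξ: n_A1 = 1 − X; n_B1 = X; n_A2 = X; n_I = 0.911 (inert).
Total moles n_T = 1.91 + X.
Mole fractions y_i = n_i/n_T; K = p_B1 p_A2 / (p_A1) with p_i = y_i·P.
Equating to 1 atm and solving on 0 < X < 1: X = 0.559.

X = 0.559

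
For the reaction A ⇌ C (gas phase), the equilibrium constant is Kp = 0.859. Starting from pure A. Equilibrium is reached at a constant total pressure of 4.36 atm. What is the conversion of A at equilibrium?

X = 0.462

Basis: 1 mol A initially; let X = conversion of A. Extent ξ = X.
At extent ξ: n_A = 1 − X; n_C = X.
Since Δν = 0, n_T = 1 throughout.
y_i = n_i/n_T, p_i = y_i·P. Kp = p_C / (p_A).
Setting this equal to 0.859 and taking the physical root (0 < X < 1) gives X = 0.462.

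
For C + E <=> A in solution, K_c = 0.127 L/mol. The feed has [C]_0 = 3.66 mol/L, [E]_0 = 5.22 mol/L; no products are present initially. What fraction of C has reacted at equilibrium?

X = 0.336

Let X = conversion of C; extent ξ = 3.66·X mol/L.
Concentrations: [C] = 3.66 − 3.66X; [E] = 5.22 − 3.66X; [A] = 3.66X.
K_c = [A] / ([C] [E]).
Setting equal to 0.127 and solving for X on (0,1) gives X = 0.336.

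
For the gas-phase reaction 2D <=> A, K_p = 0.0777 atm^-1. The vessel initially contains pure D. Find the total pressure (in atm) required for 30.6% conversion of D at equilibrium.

Take 1 mol D as basis and let X be its fractional conversion, so ξ = 0.5X.
Moles: n_D = 1 − X; n_A = 0.5X.
Summing: n_T = 1 − 0.5X.
K_p = p_A / (p_D^2) with p_i = (n_i/n_T)·P.
At X = 0.306: the mole-fraction product g(X) = Π y_i^ν_i = 0.2691. Since K_p = g(X)·P^{-1}, P = (g/K_p)^(1/1) = (0.2691/0.0777)^(1/1) = 3.46 atm.

P = 3.46 atm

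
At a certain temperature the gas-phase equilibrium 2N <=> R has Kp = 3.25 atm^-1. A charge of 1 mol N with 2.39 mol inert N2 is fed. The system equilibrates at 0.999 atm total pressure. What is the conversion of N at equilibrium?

X = 0.506

Take 1 mol N as basis and let X be its fractional conversion, so ξ = 0.5X.
At extent ξ: n_N = 1 − X; n_R = 0.5X; n_I = 2.39 (inert).
n_T = Σnᵢ = 3.39 − 0.5X.
With p_i = (n_i/n_T)P, Kp = p_R / (p_N^2).
Equating to 3.25 atm^-1 and solving on 0 < X < 1: X = 0.506.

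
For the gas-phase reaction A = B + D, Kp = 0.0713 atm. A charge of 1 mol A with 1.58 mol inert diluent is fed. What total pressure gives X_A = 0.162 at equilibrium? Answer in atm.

Basis: 1 mol A initially; let X = conversion of A. Extent ξ = X.
Species balance: n_A = 1 − X; n_B = X; n_D = X; n_I = 1.58 (inert).
Total moles n_T = 2.58 + X.
Kp = p_B p_D / (p_A) with p_i = (n_i/n_T)·P.
At X = 0.162: the mole-fraction product g(X) = Π y_i^ν_i = 0.01142. Since Kp = g(X)·P^{1}, P = (Kp/g)^(1/1) = (0.0713/0.01142)^(1/1) = 6.24 atm.

P = 6.24 atm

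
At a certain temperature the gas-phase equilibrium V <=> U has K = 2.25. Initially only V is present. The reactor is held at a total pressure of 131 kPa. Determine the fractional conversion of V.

X = 0.692

Basis: 1 mol V initially; let X = conversion of V. Extent ξ = X.
Mole table: n_V = 1 − X; n_U = X.
Since Δν = 0, n_T = 1 throughout.
With p_i = (n_i/n_T)P, K = p_U / (p_V).
Substituting and setting equal to 2.25 gives a polynomial in X; the root in (0,1) is X = 0.692.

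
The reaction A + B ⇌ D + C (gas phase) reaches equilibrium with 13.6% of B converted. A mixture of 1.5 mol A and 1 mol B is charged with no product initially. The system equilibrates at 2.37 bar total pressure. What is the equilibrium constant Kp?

Let X = conversion of B (basis 1 mol B); extent of reaction ξ = X.
Mole table: n_A = 1.5 − X; n_B = 1 − X; n_D = X; n_C = X.
Since Δν = 0, n_T = 2.5 throughout.
At X = 0.136: n_A = 1.36, n_B = 0.864, n_D = 0.136, n_C = 0.136, n_T = 2.5.
p_i = (n_i/n_T)·P. Kp = p_D p_C / (p_A p_B) = 0.0157.

Kp = 0.0157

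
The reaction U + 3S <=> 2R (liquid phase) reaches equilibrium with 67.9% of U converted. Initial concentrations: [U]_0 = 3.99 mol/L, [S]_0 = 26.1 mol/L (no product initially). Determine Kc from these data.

Kc = 0.00395 (mol/L)^-2

Let X = conversion of U.
Concentrations: [U] = 3.99 − 3.99X; [S] = 26.1 − 12X; [R] = 7.98X.
At X = 0.679: [U] = 1.28, [S] = 18, [R] = 5.42.
Kc = [R]^2 / ([U] [S]^3) = 0.00395 (mol/L)^-2.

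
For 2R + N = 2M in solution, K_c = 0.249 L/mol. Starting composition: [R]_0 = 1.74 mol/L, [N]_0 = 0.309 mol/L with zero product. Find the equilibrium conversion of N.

Let X = conversion of N; extent ξ = 0.309·X mol/L.
Concentrations: [R] = 1.74 − 0.618X; [N] = 0.309 − 0.309X; [M] = 0.618X.
K_c = [M]^2 / ([R]^2 [N]).
This equals 0.249 at X = 0.472 (the root in 0 < X < 1).

X = 0.472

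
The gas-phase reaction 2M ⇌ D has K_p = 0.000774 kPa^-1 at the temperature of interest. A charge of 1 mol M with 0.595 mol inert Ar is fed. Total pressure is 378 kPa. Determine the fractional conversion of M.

Let X = conversion of M (basis 1 mol M); extent of reaction ξ = 0.5X.
Species balance: n_M = 1 − X; n_D = 0.5X; n_I = 0.595 (inert).
Total moles n_T = 1.59 − 0.5X.
Mole fractions y_i = n_i/n_T; K_p = p_D / (p_M^2) with p_i = y_i·P.
Equating to 0.000774 kPa^-1 and solving on 0 < X < 1: X = 0.233.

X = 0.233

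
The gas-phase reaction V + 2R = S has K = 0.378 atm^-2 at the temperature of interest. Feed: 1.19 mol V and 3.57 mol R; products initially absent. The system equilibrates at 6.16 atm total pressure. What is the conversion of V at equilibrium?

X = 0.825

Let X = conversion of V (basis 1.19 mol V); extent of reaction ξ = 1.19X.
At extent ξ: n_V = 1.19 − 1.19X; n_R = 3.57 − 2.38X; n_S = 1.19X.
Summing: n_T = 4.76 − 2.38X.
With p_i = (n_i/n_T)P, K = p_S / (p_V p_R^2).
Setting this equal to 0.378 atm^-2 and taking the physical root (0 < X < 1) gives X = 0.825.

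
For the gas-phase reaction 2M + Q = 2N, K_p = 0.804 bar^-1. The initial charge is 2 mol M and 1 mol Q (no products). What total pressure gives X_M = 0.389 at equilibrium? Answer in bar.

Basis: 2 mol M initially; let X = conversion of M. Extent ξ = X.
Mole table: n_M = 2 − 2X; n_Q = 1 − X; n_N = 2X.
Summing: n_T = 3 − X.
K_p = p_N^2 / (p_M^2 p_Q) with p_i = (n_i/n_T)·P.
At X = 0.389: the mole-fraction product g(X) = Π y_i^ν_i = 1.732. Since K_p = g(X)·P^{-1}, P = (g/K_p)^(1/1) = (1.732/0.804)^(1/1) = 2.15 bar.

P = 2.15 bar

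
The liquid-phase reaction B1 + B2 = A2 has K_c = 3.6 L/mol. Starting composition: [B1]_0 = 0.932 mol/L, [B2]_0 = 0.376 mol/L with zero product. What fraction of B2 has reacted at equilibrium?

Let X = conversion of B2; extent ξ = 0.376·X mol/L.
Concentrations: [B1] = 0.932 − 0.376X; [B2] = 0.376 − 0.376X; [A2] = 0.376X.
K_c = [A2] / ([B1] [B2]).
Equating to 3.6 L/mol: the physical root is X = 0.706.

X = 0.706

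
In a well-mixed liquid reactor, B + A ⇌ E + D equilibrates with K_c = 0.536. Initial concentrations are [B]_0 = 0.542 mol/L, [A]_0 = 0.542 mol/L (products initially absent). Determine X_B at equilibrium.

Let X = conversion of B; extent ξ = 0.542·X mol/L.
Concentrations: [B] = 0.542 − 0.542X; [A] = 0.542 − 0.542X; [E] = 0.542X; [D] = 0.542X.
K_c = [E] [D] / ([B] [A]).
Setting equal to 0.536 and solving for X on (0,1) gives X = 0.423.

X = 0.423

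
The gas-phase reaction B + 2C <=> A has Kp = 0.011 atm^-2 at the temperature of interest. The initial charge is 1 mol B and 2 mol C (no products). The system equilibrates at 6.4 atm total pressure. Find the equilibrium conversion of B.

X = 0.151

Basis: 1 mol B initially; let X = conversion of B. Extent ξ = X.
Mole table: n_B = 1 − X; n_C = 2 − 2X; n_A = X.
Summing: n_T = 3 − 2X.
Mole fractions y_i = n_i/n_T; Kp = p_A / (p_B p_C^2) with p_i = y_i·P.
Substituting and setting equal to 0.011 atm^-2 gives a polynomial in X; the root in (0,1) is X = 0.151.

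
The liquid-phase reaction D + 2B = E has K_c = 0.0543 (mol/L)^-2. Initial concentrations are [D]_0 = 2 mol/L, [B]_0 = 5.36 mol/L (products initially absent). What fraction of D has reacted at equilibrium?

X = 0.422

Let X = conversion of D; extent ξ = 2·X mol/L.
Concentrations: [D] = 2 − 2X; [B] = 5.36 − 4X; [E] = 2X.
K_c = [E] / ([D] [B]^2).
Equating to 0.0543 (mol/L)^-2: the physical root is X = 0.422.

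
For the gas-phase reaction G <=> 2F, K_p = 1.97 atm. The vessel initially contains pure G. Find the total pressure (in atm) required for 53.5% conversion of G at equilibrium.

Take 1 mol G as basis and let X be its fractional conversion, so ξ = X.
Moles: n_G = 1 − X; n_F = 2X.
n_T = Σnᵢ = 1 + X.
K_p = p_F^2 / (p_G) with p_i = (n_i/n_T)·P.
At X = 0.535: the mole-fraction product g(X) = Π y_i^ν_i = 1.604. Since K_p = g(X)·P^{1}, P = (K_p/g)^(1/1) = (1.97/1.604)^(1/1) = 1.23 atm.

P = 1.23 atm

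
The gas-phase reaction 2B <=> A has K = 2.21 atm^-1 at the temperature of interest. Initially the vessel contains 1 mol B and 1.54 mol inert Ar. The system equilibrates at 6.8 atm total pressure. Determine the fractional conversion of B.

Let X = conversion of B (basis 1 mol B); extent of reaction ξ = 0.5X.
Species balance: n_B = 1 − X; n_A = 0.5X; n_I = 1.54 (inert).
n_T = Σnᵢ = 2.54 − 0.5X.
y_i = n_i/n_T, p_i = y_i·P. K = p_A / (p_B^2).
Equating to 2.21 atm^-1 and solving on 0 < X < 1: X = 0.766.

X = 0.766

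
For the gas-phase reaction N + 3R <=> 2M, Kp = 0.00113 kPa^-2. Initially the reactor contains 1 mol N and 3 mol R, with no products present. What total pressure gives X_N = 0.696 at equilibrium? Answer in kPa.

P = 225 kPa

Take 1 mol N as basis and let X be its fractional conversion, so ξ = X.
Species balance: n_N = 1 − X; n_R = 3 − 3X; n_M = 2X.
Summing: n_T = 4 − 2X.
Kp = p_M^2 / (p_N p_R^3) with p_i = (n_i/n_T)·P.
At X = 0.696: the mole-fraction product g(X) = Π y_i^ν_i = 57.15. Since Kp = g(X)·P^{-2}, P = (g/Kp)^(1/2) = (57.15/0.00113)^(1/2) = 225 kPa.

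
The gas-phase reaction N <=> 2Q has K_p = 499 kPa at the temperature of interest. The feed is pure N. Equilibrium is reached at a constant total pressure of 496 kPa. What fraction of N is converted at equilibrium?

X = 0.448

Take 1 mol N as basis and let X be its fractional conversion, so ξ = X.
Species balance: n_N = 1 − X; n_Q = 2X.
Total moles n_T = 1 + X.
With p_i = (n_i/n_T)P, K_p = p_Q^2 / (p_N).
This yields a degree-2 equation in X; solving on (0,1), X = 0.448.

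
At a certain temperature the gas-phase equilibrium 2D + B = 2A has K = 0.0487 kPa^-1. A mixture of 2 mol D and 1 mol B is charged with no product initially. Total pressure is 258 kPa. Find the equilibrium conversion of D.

X = 0.593

Basis: 2 mol D initially; let X = conversion of D. Extent ξ = X.
Mole table: n_D = 2 − 2X; n_B = 1 − X; n_A = 2X.
Summing: n_T = 3 − X.
With p_i = (n_i/n_T)P, K = p_A^2 / (p_D^2 p_B).
Equating to 0.0487 kPa^-1 and solving on 0 < X < 1: X = 0.593.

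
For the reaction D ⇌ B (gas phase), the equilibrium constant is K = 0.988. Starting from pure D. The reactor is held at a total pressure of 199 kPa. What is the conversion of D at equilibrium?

X = 0.497

Take 1 mol D as basis and let X be its fractional conversion, so ξ = X.
Mole table: n_D = 1 − X; n_B = X.
Since Δν = 0, n_T = 1 throughout.
Mole fractions y_i = n_i/n_T; K = p_B / (p_D) with p_i = y_i·P.
This yields a degree-1 equation in X; solving on (0,1), X = 0.497.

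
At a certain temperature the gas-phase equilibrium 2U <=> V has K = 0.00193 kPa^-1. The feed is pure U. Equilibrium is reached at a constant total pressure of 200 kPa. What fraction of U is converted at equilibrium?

X = 0.373

Basis: 1 mol U initially; let X = conversion of U. Extent ξ = 0.5X.
Mole table: n_U = 1 − X; n_V = 0.5X.
Summing: n_T = 1 − 0.5X.
Mole fractions y_i = n_i/n_T; K = p_V / (p_U^2) with p_i = y_i·P.
Equating to 0.00193 kPa^-1 and solving on 0 < X < 1: X = 0.373.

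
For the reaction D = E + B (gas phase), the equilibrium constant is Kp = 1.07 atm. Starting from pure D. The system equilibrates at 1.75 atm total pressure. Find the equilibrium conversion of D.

Basis: 1 mol D initially; let X = conversion of D. Extent ξ = X.
Moles: n_D = 1 − X; n_E = X; n_B = X.
n_T = Σnᵢ = 1 + X.
y_i = n_i/n_T, p_i = y_i·P. Kp = p_E p_B / (p_D).
Substituting and setting equal to 1.07 atm gives a polynomial in X; the root in (0,1) is X = 0.616.

X = 0.616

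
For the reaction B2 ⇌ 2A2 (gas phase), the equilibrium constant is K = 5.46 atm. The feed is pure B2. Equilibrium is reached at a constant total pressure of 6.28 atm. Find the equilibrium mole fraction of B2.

y_B2 = 0.406

Let X = conversion of B2 (basis 1 mol B2); extent of reaction ξ = X.
At extent ξ: n_B2 = 1 − X; n_A2 = 2X.
Summing: n_T = 1 + X.
y_i = n_i/n_T, p_i = y_i·P. K = p_A2^2 / (p_B2).
Substituting and setting equal to 5.46 atm gives a polynomial in X; the root in (0,1) is X = 0.423.
Then n_B2 = 0.577, n_T = 1.42, so y_B2 = 0.406.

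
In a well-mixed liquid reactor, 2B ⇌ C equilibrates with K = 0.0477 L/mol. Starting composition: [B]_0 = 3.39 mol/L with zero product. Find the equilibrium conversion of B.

X = 0.205

Let X = conversion of B; extent ξ = 3.39X/2 mol/L.
Concentrations: [B] = 3.39 − 3.39X; [C] = 1.7X.
K = [C] / ([B]^2).
This equals 0.0477 at X = 0.205 (the root in 0 < X < 1).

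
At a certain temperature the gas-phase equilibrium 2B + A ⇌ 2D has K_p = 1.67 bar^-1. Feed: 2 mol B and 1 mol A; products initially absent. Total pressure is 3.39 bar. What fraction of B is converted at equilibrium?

X = 0.513

Take 2 mol B as basis and let X be its fractional conversion, so ξ = X.
Species balance: n_B = 2 − 2X; n_A = 1 − X; n_D = 2X.
Summing: n_T = 3 − X.
Mole fractions y_i = n_i/n_T; K_p = p_D^2 / (p_B^2 p_A) with p_i = y_i·P.
Equating to 1.67 bar^-1 and solving on 0 < X < 1: X = 0.513.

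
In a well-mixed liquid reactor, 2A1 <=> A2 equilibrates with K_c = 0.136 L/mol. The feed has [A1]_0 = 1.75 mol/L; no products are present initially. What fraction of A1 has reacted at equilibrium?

X = 0.260

Let X = conversion of A1; extent ξ = 1.75X/2 mol/L.
Concentrations: [A1] = 1.75 − 1.75X; [A2] = 0.875X.
K_c = [A2] / ([A1]^2).
Equating to 0.136 L/mol: the physical root is X = 0.260.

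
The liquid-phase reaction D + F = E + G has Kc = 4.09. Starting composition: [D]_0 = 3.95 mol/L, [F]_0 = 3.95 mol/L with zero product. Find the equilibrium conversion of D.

Let X = conversion of D; extent ξ = 3.95·X mol/L.
Concentrations: [D] = 3.95 − 3.95X; [F] = 3.95 − 3.95X; [E] = 3.95X; [G] = 3.95X.
Kc = [E] [G] / ([D] [F]).
Equating to 4.09: the physical root is X = 0.669.

X = 0.669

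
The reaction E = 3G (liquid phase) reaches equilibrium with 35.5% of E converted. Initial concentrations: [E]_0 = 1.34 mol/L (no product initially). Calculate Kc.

Kc = 3.36 (mol/L)^2

Let X = conversion of E.
Concentrations: [E] = 1.34 − 1.34X; [G] = 4.02X.
At X = 0.355: [E] = 0.864, [G] = 1.43.
Kc = [G]^3 / ([E]) = 3.36 (mol/L)^2.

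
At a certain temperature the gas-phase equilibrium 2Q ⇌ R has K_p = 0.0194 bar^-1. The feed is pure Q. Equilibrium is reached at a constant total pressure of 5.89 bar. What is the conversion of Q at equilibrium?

X = 0.172

Basis: 1 mol Q initially; let X = conversion of Q. Extent ξ = 0.5X.
Moles: n_Q = 1 − X; n_R = 0.5X.
Summing: n_T = 1 − 0.5X.
y_i = n_i/n_T, p_i = y_i·P. K_p = p_R / (p_Q^2).
Substituting and setting equal to 0.0194 bar^-1 gives a polynomial in X; the root in (0,1) is X = 0.172.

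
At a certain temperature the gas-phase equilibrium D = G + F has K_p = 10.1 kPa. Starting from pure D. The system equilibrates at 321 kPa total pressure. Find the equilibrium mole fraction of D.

y_D = 0.703

Let X = conversion of D (basis 1 mol D); extent of reaction ξ = X.
Moles: n_D = 1 − X; n_G = X; n_F = X.
n_T = Σnᵢ = 1 + X.
Mole fractions y_i = n_i/n_T; K_p = p_G p_F / (p_D) with p_i = y_i·P.
This yields a degree-2 equation in X; solving on (0,1), X = 0.175.
Then n_D = 0.825, n_T = 1.17, so y_D = 0.703.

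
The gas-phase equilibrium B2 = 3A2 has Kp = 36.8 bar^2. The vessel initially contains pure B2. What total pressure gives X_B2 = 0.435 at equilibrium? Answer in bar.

Take 1 mol B2 as basis and let X be its fractional conversion, so ξ = X.
Moles: n_B2 = 1 − X; n_A2 = 3X.
n_T = Σnᵢ = 1 + 2X.
Kp = p_A2^3 / (p_B2) with p_i = (n_i/n_T)·P.
At X = 0.435: the mole-fraction product g(X) = Π y_i^ν_i = 1.125. Since Kp = g(X)·P^{2}, P = (Kp/g)^(1/2) = (36.8/1.125)^(1/2) = 5.72 bar.

P = 5.72 bar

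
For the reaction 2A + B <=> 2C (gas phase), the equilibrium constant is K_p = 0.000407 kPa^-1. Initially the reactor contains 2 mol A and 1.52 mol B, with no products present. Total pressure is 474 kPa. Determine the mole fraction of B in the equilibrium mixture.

y_B = 0.395

Take 2 mol A as basis and let X be its fractional conversion, so ξ = X.
At extent ξ: n_A = 2 − 2X; n_B = 1.52 − X; n_C = 2X.
Total moles n_T = 3.52 − X.
With p_i = (n_i/n_T)P, K_p = p_C^2 / (p_A^2 p_B).
Setting this equal to 0.000407 kPa^-1 and taking the physical root (0 < X < 1) gives X = 0.216.
Then n_B = 1.3, n_T = 3.3, so y_B = 0.395.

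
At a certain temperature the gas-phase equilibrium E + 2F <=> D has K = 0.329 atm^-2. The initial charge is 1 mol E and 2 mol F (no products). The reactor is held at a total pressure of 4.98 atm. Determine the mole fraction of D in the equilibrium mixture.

y_D = 0.343

Take 1 mol E as basis and let X be its fractional conversion, so ξ = X.
Species balance: n_E = 1 − X; n_F = 2 − 2X; n_D = X.
n_T = Σnᵢ = 3 − 2X.
y_i = n_i/n_T, p_i = y_i·P. K = p_D / (p_E p_F^2).
This yields a degree-3 equation in X; solving on (0,1), X = 0.610.
Then n_D = 0.61, n_T = 1.78, so y_D = 0.343.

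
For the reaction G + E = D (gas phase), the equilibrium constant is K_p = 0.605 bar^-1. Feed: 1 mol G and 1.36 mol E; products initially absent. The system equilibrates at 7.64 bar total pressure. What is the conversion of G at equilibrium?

Basis: 1 mol G initially; let X = conversion of G. Extent ξ = X.
Mole table: n_G = 1 − X; n_E = 1.36 − X; n_D = X.
Summing: n_T = 2.36 − X.
y_i = n_i/n_T, p_i = y_i·P. K_p = p_D / (p_G p_E).
Substituting and setting equal to 0.605 bar^-1 gives a polynomial in X; the root in (0,1) is X = 0.656.

X = 0.656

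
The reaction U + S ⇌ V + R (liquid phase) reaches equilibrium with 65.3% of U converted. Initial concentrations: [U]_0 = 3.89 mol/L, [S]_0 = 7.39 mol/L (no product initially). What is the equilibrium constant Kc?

Let X = conversion of U.
Concentrations: [U] = 3.89 − 3.89X; [S] = 7.39 − 3.89X; [V] = 3.89X; [R] = 3.89X.
At X = 0.653: [U] = 1.35, [S] = 4.85, [V] = 2.54, [R] = 2.54.
Kc = [V] [R] / ([U] [S]) = 0.986.

Kc = 0.986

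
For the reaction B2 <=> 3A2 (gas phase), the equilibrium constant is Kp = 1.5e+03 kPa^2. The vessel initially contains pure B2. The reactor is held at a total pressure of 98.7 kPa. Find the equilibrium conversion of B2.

Take 1 mol B2 as basis and let X be its fractional conversion, so ξ = X.
Mole table: n_B2 = 1 − X; n_A2 = 3X.
Summing: n_T = 1 + 2X.
y_i = n_i/n_T, p_i = y_i·P. Kp = p_A2^3 / (p_B2).
Equating to 1.5e+03 kPa^2 and solving on 0 < X < 1: X = 0.208.

X = 0.208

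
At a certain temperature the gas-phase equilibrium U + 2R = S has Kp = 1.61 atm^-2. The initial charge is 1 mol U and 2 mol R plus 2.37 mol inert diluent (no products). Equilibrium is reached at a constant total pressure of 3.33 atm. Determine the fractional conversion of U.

Let X = conversion of U (basis 1 mol U); extent of reaction ξ = X.
At extent ξ: n_U = 1 − X; n_R = 2 − 2X; n_S = X; n_I = 2.37 (inert).
Total moles n_T = 5.37 − 2X.
Mole fractions y_i = n_i/n_T; Kp = p_S / (p_U p_R^2) with p_i = y_i·P.
This yields a degree-3 equation in X; solving on (0,1), X = 0.490.

X = 0.490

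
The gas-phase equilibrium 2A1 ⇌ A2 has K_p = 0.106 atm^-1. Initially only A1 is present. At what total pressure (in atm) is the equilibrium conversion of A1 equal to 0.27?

Basis: 1 mol A1 initially; let X = conversion of A1. Extent ξ = 0.5X.
Mole table: n_A1 = 1 − X; n_A2 = 0.5X.
Summing: n_T = 1 − 0.5X.
K_p = p_A2 / (p_A1^2) with p_i = (n_i/n_T)·P.
At X = 0.27: the mole-fraction product g(X) = Π y_i^ν_i = 0.2191. Since K_p = g(X)·P^{-1}, P = (g/K_p)^(1/1) = (0.2191/0.106)^(1/1) = 2.07 atm.

P = 2.07 atm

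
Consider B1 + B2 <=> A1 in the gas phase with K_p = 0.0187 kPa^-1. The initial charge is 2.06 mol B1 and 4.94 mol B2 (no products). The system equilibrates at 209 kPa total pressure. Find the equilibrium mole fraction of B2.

y_B2 = 0.628

Basis: 2.06 mol B1 initially; let X = conversion of B1. Extent ξ = 2.06X.
At extent ξ: n_B1 = 2.06 − 2.06X; n_B2 = 4.94 − 2.06X; n_A1 = 2.06X.
Total moles n_T = 7 − 2.06X.
y_i = n_i/n_T, p_i = y_i·P. K_p = p_A1 / (p_B1 p_B2).
Substituting and setting equal to 0.0187 kPa^-1 gives a polynomial in X; the root in (0,1) is X = 0.710.
Then n_B2 = 3.48, n_T = 5.54, so y_B2 = 0.628.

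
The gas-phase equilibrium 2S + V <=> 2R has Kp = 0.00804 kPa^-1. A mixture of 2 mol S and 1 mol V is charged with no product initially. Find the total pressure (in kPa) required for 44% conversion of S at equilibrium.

Let X = conversion of S (basis 2 mol S); extent of reaction ξ = X.
Mole table: n_S = 2 − 2X; n_V = 1 − X; n_R = 2X.
Total moles n_T = 3 − X.
Kp = p_R^2 / (p_S^2 p_V) with p_i = (n_i/n_T)·P.
At X = 0.44: the mole-fraction product g(X) = Π y_i^ν_i = 2.822. Since Kp = g(X)·P^{-1}, P = (g/Kp)^(1/1) = (2.822/0.00804)^(1/1) = 351 kPa.

P = 351 kPa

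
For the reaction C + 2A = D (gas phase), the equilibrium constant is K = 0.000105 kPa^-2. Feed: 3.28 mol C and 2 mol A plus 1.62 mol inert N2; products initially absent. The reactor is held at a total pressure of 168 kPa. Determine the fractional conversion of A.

Take 2 mol A as basis and let X be its fractional conversion, so ξ = X.
Species balance: n_C = 3.28 − X; n_A = 2 − 2X; n_D = X; n_I = 1.62 (inert).
n_T = Σnᵢ = 6.9 − 2X.
With p_i = (n_i/n_T)P, K = p_D / (p_C p_A^2).
Equating to 0.000105 kPa^-2 and solving on 0 < X < 1: X = 0.365.

X = 0.365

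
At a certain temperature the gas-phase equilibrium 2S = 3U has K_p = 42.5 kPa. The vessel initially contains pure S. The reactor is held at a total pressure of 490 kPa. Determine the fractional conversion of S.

X = 0.253

Take 1 mol S as basis and let X be its fractional conversion, so ξ = 0.5X.
At extent ξ: n_S = 1 − X; n_U = 1.5X.
Summing: n_T = 1 + 0.5X.
y_i = n_i/n_T, p_i = y_i·P. K_p = p_U^3 / (p_S^2).
Equating to 42.5 kPa and solving on 0 < X < 1: X = 0.253.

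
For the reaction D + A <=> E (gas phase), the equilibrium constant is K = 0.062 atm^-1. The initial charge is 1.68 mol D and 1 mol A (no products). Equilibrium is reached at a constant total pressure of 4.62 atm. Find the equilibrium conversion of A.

X = 0.148

Take 1 mol A as basis and let X be its fractional conversion, so ξ = X.
At extent ξ: n_D = 1.68 − X; n_A = 1 − X; n_E = X.
Summing: n_T = 2.68 − X.
Mole fractions y_i = n_i/n_T; K = p_E / (p_D p_A) with p_i = y_i·P.
This yields a degree-2 equation in X; solving on (0,1), X = 0.148.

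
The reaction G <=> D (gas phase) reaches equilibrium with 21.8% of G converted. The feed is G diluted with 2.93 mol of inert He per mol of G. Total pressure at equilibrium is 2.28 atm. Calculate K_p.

K_p = 0.279

Basis: 1 mol G initially; let X = conversion of G. Extent ξ = X.
Moles: n_G = 1 − X; n_D = X; n_I = 2.93 (inert).
Total moles n_T = 3.93 (Δν = 0, constant).
At X = 0.218: n_G = 0.782, n_D = 0.218, n_T = 3.93.
p_i = (n_i/n_T)·P. K_p = p_D / (p_G) = 0.279.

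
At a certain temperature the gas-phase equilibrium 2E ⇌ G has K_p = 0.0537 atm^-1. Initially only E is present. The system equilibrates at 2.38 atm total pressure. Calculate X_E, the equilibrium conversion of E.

Take 1 mol E as basis and let X be its fractional conversion, so ξ = 0.5X.
Species balance: n_E = 1 − X; n_G = 0.5X.
n_T = Σnᵢ = 1 − 0.5X.
With p_i = (n_i/n_T)P, K_p = p_G / (p_E^2).
Substituting and setting equal to 0.0537 atm^-1 gives a polynomial in X; the root in (0,1) is X = 0.187.

X = 0.187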